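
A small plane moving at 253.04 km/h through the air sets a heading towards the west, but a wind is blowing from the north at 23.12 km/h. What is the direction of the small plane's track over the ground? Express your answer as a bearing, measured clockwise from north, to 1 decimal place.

264.8°

Taking east as x and north as y: velocity relative to the air = (-253.040, 0.000) km/h; the air relative to ground = (0.000, -23.120) km/h.
Velocity relative to ground = (-253.040, 0.000) + (0.000, -23.120) = (-253.040, -23.120) km/h.
Bearing = atan2(-253.04, -23.12) = 264.78° clockwise from north.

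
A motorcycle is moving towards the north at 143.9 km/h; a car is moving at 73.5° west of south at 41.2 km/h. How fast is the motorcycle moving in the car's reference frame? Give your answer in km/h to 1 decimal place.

Taking east as x and north as y: motorcycle velocity = (0.000, 143.900) km/h; car velocity = (-39.503, -11.701) km/h.
Velocity of motorcycle relative to car = (0.000, 143.900) − (-39.503, -11.701) = (39.503, 155.601) km/h.
Magnitude = |(39.503, 155.601)| = 160.538 km/h.

160.5 km/h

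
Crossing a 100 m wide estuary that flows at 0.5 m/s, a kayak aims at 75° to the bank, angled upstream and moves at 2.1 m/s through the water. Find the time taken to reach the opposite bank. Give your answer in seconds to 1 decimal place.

49.3 s

The component of the kayak's velocity perpendicular to the bank is 2.1 × sin 75° = 2.028 m/s.
Only the cross-stream component determines the crossing time; the current contributes nothing perpendicular to the bank.
Time = 100 / 2.028 = 49.299 s.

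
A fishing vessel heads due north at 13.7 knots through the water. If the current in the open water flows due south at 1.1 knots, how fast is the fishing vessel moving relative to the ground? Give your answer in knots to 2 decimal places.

Taking east as x and north as y: velocity relative to the water = (0.000, 13.700) knots; the water relative to ground = (0.000, -1.100) knots.
Velocity relative to ground = (0.000, 13.700) + (0.000, -1.100) = (0.000, 12.600) knots.
Speed = |(0.000, 12.600)| = 12.600 knots.

12.60 knots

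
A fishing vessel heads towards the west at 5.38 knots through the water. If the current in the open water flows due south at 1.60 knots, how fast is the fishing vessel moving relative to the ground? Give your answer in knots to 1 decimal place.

Taking east as x and north as y: velocity relative to the water = (-5.380, 0.000) knots; the water relative to ground = (0.000, -1.600) knots.
Velocity relative to ground = (-5.380, 0.000) + (0.000, -1.600) = (-5.380, -1.600) knots.
Speed = |(-5.380, -1.600)| = 5.613 knots.

5.6 knots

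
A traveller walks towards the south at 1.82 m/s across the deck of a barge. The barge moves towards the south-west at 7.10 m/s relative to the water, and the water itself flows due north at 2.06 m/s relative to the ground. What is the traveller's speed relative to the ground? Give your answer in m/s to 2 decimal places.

6.93 m/s

In east/north components (m/s): traveller relative to barge = (0.000, -1.820); barge relative to water = (-5.020, -5.020); water relative to ground = (0.000, 2.060).
Sum = (-5.020, -4.780) m/s.
Speed = |(-5.020, -4.780)| = 6.932 m/s.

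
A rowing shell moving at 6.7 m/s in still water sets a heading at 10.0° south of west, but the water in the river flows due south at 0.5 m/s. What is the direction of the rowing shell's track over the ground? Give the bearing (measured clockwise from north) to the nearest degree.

256°

Taking east as x and north as y: velocity relative to the water = (-6.598, -1.163) m/s; the water relative to ground = (0.000, -0.500) m/s.
Velocity relative to ground = (-6.598, -1.163) + (0.000, -0.500) = (-6.598, -1.663) m/s.
Bearing = atan2(-6.60, -1.66) = 255.85° clockwise from north.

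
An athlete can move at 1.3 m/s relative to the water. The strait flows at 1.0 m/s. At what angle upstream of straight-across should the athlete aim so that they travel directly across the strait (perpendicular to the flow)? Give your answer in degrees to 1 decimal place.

To cancel the current, the upstream component of the athlete's velocity must equal the flow: 1.3 sin θ = 1.0.
sin θ = 1.0 / 1.3 = 0.7692.
θ = arcsin(0.7692) = 50.285°.

50.3°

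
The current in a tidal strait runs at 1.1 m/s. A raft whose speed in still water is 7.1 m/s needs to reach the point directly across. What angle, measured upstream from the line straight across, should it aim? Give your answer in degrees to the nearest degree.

To cancel the current, the upstream component of the raft's velocity must equal the flow: 7.1 sin θ = 1.1.
sin θ = 1.1 / 7.1 = 0.1549.
θ = arcsin(0.1549) = 8.913°.

9°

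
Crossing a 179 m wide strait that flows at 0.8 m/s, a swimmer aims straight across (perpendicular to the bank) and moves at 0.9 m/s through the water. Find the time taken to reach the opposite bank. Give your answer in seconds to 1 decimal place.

198.9 s

The component of the swimmer's velocity perpendicular to the bank is 0.9 m/s.
Only the cross-stream component determines the crossing time; the current contributes nothing perpendicular to the bank.
Time = 179 / 0.900 = 198.889 s.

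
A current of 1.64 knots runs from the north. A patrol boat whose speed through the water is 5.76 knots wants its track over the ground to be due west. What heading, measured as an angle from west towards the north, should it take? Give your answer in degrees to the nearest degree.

17°

The current pushes perpendicular to the desired track; the heading must have a component into the current equal to 1.64 knots: 5.76 sin θ = 1.64.
sin θ = 0.2847, so θ = 16.542°.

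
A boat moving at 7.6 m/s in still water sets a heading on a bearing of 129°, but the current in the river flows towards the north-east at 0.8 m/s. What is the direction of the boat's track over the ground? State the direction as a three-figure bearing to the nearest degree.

123°

Taking east as x and north as y: velocity relative to the water = (5.906, -4.783) m/s; the water relative to ground = (0.566, 0.566) m/s.
Velocity relative to ground = (5.906, -4.783) + (0.566, 0.566) = (6.472, -4.217) m/s.
Bearing = atan2(6.47, -4.22) = 123.09° clockwise from north.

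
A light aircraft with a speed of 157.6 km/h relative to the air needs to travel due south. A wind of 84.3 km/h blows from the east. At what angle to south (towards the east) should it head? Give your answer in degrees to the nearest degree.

32°

The wind pushes perpendicular to the desired track; the heading must have a component into the wind equal to 84.3 km/h: 157.6 sin θ = 84.3.
sin θ = 0.5349, so θ = 32.337°.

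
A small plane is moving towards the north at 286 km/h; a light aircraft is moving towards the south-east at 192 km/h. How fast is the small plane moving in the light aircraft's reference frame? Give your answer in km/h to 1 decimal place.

Taking east as x and north as y: small plane velocity = (0.000, 286.000) km/h; light aircraft velocity = (135.765, -135.765) km/h.
Velocity of small plane relative to light aircraft = (0.000, 286.000) − (135.765, -135.765) = (-135.765, 421.765) km/h.
Magnitude = |(-135.765, 421.765)| = 443.077 km/h.

443.1 km/h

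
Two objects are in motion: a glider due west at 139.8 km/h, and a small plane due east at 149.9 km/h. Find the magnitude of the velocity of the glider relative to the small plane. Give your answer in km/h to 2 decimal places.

289.70 km/h

Taking east as x and north as y: glider velocity = (-139.800, 0.000) km/h; small plane velocity = (149.900, 0.000) km/h.
Velocity of glider relative to small plane = (-139.800, 0.000) − (149.900, 0.000) = (-289.700, 0.000) km/h.
Magnitude = |(-289.700, 0.000)| = 289.700 km/h.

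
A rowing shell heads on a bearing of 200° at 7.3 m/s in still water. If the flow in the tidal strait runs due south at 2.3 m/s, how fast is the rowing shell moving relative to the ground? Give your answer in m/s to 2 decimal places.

Taking east as x and north as y: velocity relative to the water = (-2.497, -6.860) m/s; the water relative to ground = (0.000, -2.300) m/s.
Velocity relative to ground = (-2.497, -6.860) + (0.000, -2.300) = (-2.497, -9.160) m/s.
Speed = |(-2.497, -9.160)| = 9.494 m/s.

9.49 m/s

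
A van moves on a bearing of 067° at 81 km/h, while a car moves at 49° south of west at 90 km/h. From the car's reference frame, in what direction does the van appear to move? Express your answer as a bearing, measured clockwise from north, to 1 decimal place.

053.3°

Taking east as x and north as y: van velocity = (74.561, 31.649) km/h; car velocity = (-59.045, -67.924) km/h.
Velocity of van relative to car = (74.561, 31.649) − (-59.045, -67.924) = (133.606, 99.573) km/h.
Bearing = atan2(133.61, 99.57) = 53.30° clockwise from north.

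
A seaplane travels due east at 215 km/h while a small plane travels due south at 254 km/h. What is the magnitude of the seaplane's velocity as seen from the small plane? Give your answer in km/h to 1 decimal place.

Taking east as x and north as y: seaplane velocity = (215.000, 0.000) km/h; small plane velocity = (0.000, -254.000) km/h.
Velocity of seaplane relative to small plane = (215.000, 0.000) − (0.000, -254.000) = (215.000, 254.000) km/h.
Magnitude = |(215.000, 254.000)| = 332.778 km/h.

332.8 km/h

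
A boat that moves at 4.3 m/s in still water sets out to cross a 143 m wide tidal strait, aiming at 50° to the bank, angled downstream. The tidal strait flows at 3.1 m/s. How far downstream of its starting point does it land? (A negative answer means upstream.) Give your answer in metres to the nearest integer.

255 m

Perpendicular speed = 3.294 m/s; crossing time = 143 / 3.294 = 43.412 s.
Net downstream speed = 5.864 m/s.
Drift = 5.864 × 43.412 = 254.570 m (downstream).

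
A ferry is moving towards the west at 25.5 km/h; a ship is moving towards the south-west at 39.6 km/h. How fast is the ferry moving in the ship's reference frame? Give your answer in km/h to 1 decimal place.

Taking east as x and north as y: ferry velocity = (-25.500, 0.000) km/h; ship velocity = (-28.001, -28.001) km/h.
Velocity of ferry relative to ship = (-25.500, 0.000) − (-28.001, -28.001) = (2.501, 28.001) km/h.
Magnitude = |(2.501, 28.001)| = 28.113 km/h.

28.1 km/h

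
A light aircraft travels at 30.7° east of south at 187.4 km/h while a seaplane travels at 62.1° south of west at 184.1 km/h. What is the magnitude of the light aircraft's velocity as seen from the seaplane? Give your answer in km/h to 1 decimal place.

181.8 km/h

Taking east as x and north as y: light aircraft velocity = (95.676, -161.136) km/h; seaplane velocity = (-86.146, -162.701) km/h.
Velocity of light aircraft relative to seaplane = (95.676, -161.136) − (-86.146, -162.701) = (181.822, 1.565) km/h.
Magnitude = |(181.822, 1.565)| = 181.828 km/h.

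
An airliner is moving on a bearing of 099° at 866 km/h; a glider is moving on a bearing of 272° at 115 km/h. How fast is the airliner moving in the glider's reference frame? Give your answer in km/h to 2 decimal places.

Taking east as x and north as y: airliner velocity = (855.338, -135.472) km/h; glider velocity = (-114.930, 4.013) km/h.
Velocity of airliner relative to glider = (855.338, -135.472) − (-114.930, 4.013) = (970.268, -139.486) km/h.
Magnitude = |(970.268, -139.486)| = 980.243 km/h.

980.24 km/h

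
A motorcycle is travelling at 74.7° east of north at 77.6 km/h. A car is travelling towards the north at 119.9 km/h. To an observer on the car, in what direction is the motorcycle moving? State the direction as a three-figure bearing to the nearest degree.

Taking east as x and north as y: motorcycle velocity = (74.850, 20.477) km/h; car velocity = (0.000, 119.900) km/h.
Velocity of motorcycle relative to car = (74.850, 20.477) − (0.000, 119.900) = (74.850, -99.423) km/h.
Bearing = atan2(74.85, -99.42) = 143.03° clockwise from north.

143°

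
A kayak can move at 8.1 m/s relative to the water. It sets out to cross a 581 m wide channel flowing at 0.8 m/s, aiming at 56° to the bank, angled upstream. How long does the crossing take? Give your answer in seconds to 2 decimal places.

86.52 s

The component of the kayak's velocity perpendicular to the bank is 8.1 × sin 56° = 6.715 m/s.
The current is parallel to the bank, so it does not affect the crossing time.
Time = 581 / 6.715 = 86.520 s.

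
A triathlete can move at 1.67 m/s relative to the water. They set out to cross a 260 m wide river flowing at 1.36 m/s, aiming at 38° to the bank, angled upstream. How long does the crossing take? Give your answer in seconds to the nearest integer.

253 s

The component of the triathlete's velocity perpendicular to the bank is 1.67 × sin 38° = 1.028 m/s.
Only the cross-stream component determines the crossing time; the current contributes nothing perpendicular to the bank.
Time = 260 / 1.028 = 252.880 s.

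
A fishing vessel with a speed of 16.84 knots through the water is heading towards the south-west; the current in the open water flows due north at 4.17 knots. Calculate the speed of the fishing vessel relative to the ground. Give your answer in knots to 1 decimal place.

Taking east as x and north as y: velocity relative to the water = (-11.908, -11.908) knots; the water relative to ground = (0.000, 4.170) knots.
Velocity relative to ground = (-11.908, -11.908) + (0.000, 4.170) = (-11.908, -7.738) knots.
Speed = |(-11.908, -7.738)| = 14.201 knots.

14.2 knots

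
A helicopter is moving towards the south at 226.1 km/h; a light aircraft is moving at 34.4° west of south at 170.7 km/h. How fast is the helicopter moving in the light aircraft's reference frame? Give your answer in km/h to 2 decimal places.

128.72 km/h

Taking east as x and north as y: helicopter velocity = (0.000, -226.100) km/h; light aircraft velocity = (-96.440, -140.847) km/h.
Velocity of helicopter relative to light aircraft = (0.000, -226.100) − (-96.440, -140.847) = (96.440, -85.253) km/h.
Magnitude = |(96.440, -85.253)| = 128.720 km/h.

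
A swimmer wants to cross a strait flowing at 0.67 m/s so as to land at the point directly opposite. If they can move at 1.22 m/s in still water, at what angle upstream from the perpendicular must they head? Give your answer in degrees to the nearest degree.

To cancel the current, the upstream component of the swimmer's velocity must equal the flow: 1.22 sin θ = 0.67.
sin θ = 0.67 / 1.22 = 0.5492.
θ = arcsin(0.5492) = 33.311°.

33°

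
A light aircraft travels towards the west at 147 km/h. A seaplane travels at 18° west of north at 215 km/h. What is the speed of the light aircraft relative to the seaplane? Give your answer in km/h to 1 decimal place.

Taking east as x and north as y: light aircraft velocity = (-147.000, 0.000) km/h; seaplane velocity = (-66.439, 204.477) km/h.
Velocity of light aircraft relative to seaplane = (-147.000, 0.000) − (-66.439, 204.477) = (-80.561, -204.477) km/h.
Magnitude = |(-80.561, -204.477)| = 219.775 km/h.

219.8 km/h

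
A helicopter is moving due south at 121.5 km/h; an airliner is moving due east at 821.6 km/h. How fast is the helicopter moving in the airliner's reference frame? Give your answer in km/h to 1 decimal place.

Taking east as x and north as y: helicopter velocity = (0.000, -121.500) km/h; airliner velocity = (821.600, 0.000) km/h.
Velocity of helicopter relative to airliner = (0.000, -121.500) − (821.600, 0.000) = (-821.600, -121.500) km/h.
Magnitude = |(-821.600, -121.500)| = 830.535 km/h.

830.5 km/h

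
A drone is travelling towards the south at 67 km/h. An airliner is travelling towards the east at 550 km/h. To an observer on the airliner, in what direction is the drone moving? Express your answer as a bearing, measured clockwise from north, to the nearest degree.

Taking east as x and north as y: drone velocity = (0.000, -67.000) km/h; airliner velocity = (550.000, 0.000) km/h.
Velocity of drone relative to airliner = (0.000, -67.000) − (550.000, 0.000) = (-550.000, -67.000) km/h.
Bearing = atan2(-550.00, -67.00) = 263.05° clockwise from north.

263°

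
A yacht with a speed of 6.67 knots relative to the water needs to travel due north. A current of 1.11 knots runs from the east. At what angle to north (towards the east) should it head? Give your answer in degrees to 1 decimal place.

9.6°

The current pushes perpendicular to the desired track; the heading must have a component into the current equal to 1.11 knots: 6.67 sin θ = 1.11.
sin θ = 0.1664, so θ = 9.580°.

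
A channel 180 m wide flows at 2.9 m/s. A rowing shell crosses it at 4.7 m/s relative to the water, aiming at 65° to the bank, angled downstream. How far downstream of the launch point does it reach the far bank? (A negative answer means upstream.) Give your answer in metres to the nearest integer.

Perpendicular speed = 4.260 m/s; crossing time = 180 / 4.260 = 42.257 s.
Net downstream speed = 4.886 m/s.
Drift = 4.886 × 42.257 = 206.481 m (downstream).

206 m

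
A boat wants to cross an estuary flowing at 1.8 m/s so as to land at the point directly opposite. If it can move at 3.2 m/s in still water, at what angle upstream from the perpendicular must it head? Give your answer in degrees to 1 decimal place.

34.2°

To cancel the current, the upstream component of the boat's velocity must equal the flow: 3.2 sin θ = 1.8.
sin θ = 1.8 / 3.2 = 0.5625.
θ = arcsin(0.5625) = 34.229°.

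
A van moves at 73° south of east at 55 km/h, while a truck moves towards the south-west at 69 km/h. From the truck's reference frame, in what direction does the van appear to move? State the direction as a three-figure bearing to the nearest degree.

093°

Taking east as x and north as y: van velocity = (16.080, -52.597) km/h; truck velocity = (-48.790, -48.790) km/h.
Velocity of van relative to truck = (16.080, -52.597) − (-48.790, -48.790) = (64.871, -3.806) km/h.
Bearing = atan2(64.87, -3.81) = 93.36° clockwise from north.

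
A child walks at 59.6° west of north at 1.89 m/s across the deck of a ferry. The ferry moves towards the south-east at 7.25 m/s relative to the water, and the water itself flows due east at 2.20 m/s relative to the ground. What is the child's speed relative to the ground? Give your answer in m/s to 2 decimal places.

In east/north components (m/s): child relative to ferry = (-1.630, 0.956); ferry relative to water = (5.127, -5.127); water relative to ground = (2.200, 0.000).
Sum = (5.696, -4.170) m/s.
Speed = |(5.696, -4.170)| = 7.060 m/s.

7.06 m/s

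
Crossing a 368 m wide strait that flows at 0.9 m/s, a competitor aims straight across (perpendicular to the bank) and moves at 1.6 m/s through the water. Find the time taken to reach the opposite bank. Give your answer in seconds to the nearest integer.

The component of the competitor's velocity perpendicular to the bank is 1.6 m/s.
The current is parallel to the bank, so it does not affect the crossing time.
Time = 368 / 1.600 = 230.000 s.

230 s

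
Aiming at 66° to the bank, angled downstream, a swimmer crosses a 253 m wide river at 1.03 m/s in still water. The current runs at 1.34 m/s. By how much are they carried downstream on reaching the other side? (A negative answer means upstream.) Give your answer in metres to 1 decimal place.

472.9 m

Perpendicular speed = 0.941 m/s; crossing time = 253 / 0.941 = 268.877 s.
Net downstream speed = 1.759 m/s.
Drift = 1.759 × 268.877 = 472.938 m (downstream).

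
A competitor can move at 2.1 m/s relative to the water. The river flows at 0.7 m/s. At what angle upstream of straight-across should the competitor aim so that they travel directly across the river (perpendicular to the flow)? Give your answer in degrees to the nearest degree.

19°

To cancel the current, the upstream component of the competitor's velocity must equal the flow: 2.1 sin θ = 0.7.
sin θ = 0.7 / 2.1 = 0.3333.
θ = arcsin(0.3333) = 19.471°.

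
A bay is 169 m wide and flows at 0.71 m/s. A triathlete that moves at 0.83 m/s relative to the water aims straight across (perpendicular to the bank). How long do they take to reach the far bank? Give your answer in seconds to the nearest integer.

The component of the triathlete's velocity perpendicular to the bank is 0.83 m/s.
The flow acts along the bank and has no component across it.
Time = 169 / 0.830 = 203.614 s.

204 s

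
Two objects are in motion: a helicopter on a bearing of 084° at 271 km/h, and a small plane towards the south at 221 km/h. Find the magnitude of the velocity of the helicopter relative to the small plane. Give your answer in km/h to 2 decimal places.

Taking east as x and north as y: helicopter velocity = (269.515, 28.327) km/h; small plane velocity = (0.000, -221.000) km/h.
Velocity of helicopter relative to small plane = (269.515, 28.327) − (0.000, -221.000) = (269.515, 249.327) km/h.
Magnitude = |(269.515, 249.327)| = 367.155 km/h.

367.15 km/h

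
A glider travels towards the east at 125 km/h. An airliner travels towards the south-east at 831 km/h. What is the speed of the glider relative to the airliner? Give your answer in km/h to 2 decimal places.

747.85 km/h

Taking east as x and north as y: glider velocity = (125.000, 0.000) km/h; airliner velocity = (587.606, -587.606) km/h.
Velocity of glider relative to airliner = (125.000, 0.000) − (587.606, -587.606) = (-462.606, 587.606) km/h.
Magnitude = |(-462.606, 587.606)| = 747.853 km/h.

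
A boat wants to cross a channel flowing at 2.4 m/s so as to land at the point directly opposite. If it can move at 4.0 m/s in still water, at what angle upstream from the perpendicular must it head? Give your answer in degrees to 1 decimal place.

36.9°

To cancel the current, the upstream component of the boat's velocity must equal the flow: 4.0 sin θ = 2.4.
sin θ = 2.4 / 4.0 = 0.6000.
θ = arcsin(0.6000) = 36.870°.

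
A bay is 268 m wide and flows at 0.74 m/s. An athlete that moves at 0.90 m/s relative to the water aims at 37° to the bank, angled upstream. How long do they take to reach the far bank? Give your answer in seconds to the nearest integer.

495 s

The component of the athlete's velocity perpendicular to the bank is 0.90 × sin 37° = 0.542 m/s.
The current is parallel to the bank, so it does not affect the crossing time.
Time = 268 / 0.542 = 494.800 s.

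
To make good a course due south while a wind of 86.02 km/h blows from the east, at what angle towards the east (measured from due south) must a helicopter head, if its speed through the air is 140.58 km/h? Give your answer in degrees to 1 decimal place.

The wind pushes perpendicular to the desired track; the heading must have a component into the wind equal to 86.02 km/h: 140.58 sin θ = 86.02.
sin θ = 0.6119, so θ = 37.727°.

37.7°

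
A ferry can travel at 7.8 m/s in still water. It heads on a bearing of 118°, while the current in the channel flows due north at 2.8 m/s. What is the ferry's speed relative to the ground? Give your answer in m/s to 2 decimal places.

Taking east as x and north as y: velocity relative to the water = (6.887, -3.662) m/s; the water relative to ground = (0.000, 2.800) m/s.
Velocity relative to ground = (6.887, -3.662) + (0.000, 2.800) = (6.887, -0.862) m/s.
Speed = |(6.887, -0.862)| = 6.941 m/s.

6.94 m/s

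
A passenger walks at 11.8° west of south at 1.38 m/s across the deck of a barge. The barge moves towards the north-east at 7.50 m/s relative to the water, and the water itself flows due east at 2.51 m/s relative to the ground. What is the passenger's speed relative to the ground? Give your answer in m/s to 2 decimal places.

8.51 m/s

In east/north components (m/s): passenger relative to barge = (-0.282, -1.351); barge relative to water = (5.303, 5.303); water relative to ground = (2.510, 0.000).
Sum = (7.531, 3.952) m/s.
Speed = |(7.531, 3.952)| = 8.505 m/s.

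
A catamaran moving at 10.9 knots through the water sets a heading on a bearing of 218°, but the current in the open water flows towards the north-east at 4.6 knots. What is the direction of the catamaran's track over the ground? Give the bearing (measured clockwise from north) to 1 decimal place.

212.9°

Taking east as x and north as y: velocity relative to the water = (-6.711, -8.589) knots; the water relative to ground = (3.253, 3.253) knots.
Velocity relative to ground = (-6.711, -8.589) + (3.253, 3.253) = (-3.458, -5.337) knots.
Bearing = atan2(-3.46, -5.34) = 212.94° clockwise from north.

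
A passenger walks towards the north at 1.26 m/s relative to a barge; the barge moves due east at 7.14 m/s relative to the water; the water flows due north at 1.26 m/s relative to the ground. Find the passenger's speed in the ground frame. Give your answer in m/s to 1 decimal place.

7.6 m/s

In east/north components (m/s): passenger relative to barge = (0.000, 1.260); barge relative to water = (7.140, 0.000); water relative to ground = (0.000, 1.260).
Sum = (7.140, 2.520) m/s.
Speed = |(7.140, 2.520)| = 7.572 m/s.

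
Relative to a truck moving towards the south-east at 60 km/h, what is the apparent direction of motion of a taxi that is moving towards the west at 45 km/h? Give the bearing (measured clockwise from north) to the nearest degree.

296°

Taking east as x and north as y: taxi velocity = (-45.000, 0.000) km/h; truck velocity = (42.426, -42.426) km/h.
Velocity of taxi relative to truck = (-45.000, 0.000) − (42.426, -42.426) = (-87.426, 42.426) km/h.
Bearing = atan2(-87.43, 42.43) = 295.89° clockwise from north.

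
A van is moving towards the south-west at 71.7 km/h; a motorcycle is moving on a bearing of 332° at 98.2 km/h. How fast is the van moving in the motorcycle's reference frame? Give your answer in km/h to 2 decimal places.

Taking east as x and north as y: van velocity = (-50.700, -50.700) km/h; motorcycle velocity = (-46.102, 86.705) km/h.
Velocity of van relative to motorcycle = (-50.700, -50.700) − (-46.102, 86.705) = (-4.597, -137.405) km/h.
Magnitude = |(-4.597, -137.405)| = 137.482 km/h.

137.48 km/h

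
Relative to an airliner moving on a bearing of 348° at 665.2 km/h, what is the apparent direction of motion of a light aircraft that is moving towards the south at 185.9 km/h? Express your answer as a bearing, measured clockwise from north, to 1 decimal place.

Taking east as x and north as y: light aircraft velocity = (0.000, -185.900) km/h; airliner velocity = (-138.303, 650.664) km/h.
Velocity of light aircraft relative to airliner = (0.000, -185.900) − (-138.303, 650.664) = (138.303, -836.564) km/h.
Bearing = atan2(138.30, -836.56) = 170.61° clockwise from north.

170.6°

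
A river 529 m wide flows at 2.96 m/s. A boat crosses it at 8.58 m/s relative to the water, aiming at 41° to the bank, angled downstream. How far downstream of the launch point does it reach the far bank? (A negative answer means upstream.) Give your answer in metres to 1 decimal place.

886.7 m

Perpendicular speed = 5.629 m/s; crossing time = 529 / 5.629 = 93.978 s.
Net downstream speed = 9.435 m/s.
Drift = 9.435 × 93.978 = 886.719 m (downstream).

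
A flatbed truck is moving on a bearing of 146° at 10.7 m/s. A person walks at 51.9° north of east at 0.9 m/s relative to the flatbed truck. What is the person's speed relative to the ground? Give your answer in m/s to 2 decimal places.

10.46 m/s

Taking east as x and north as y: flatbed truck velocity = (5.983, -8.871) m/s; person velocity relative to flatbed truck = (0.555, 0.708) m/s.
Velocity relative to ground = (5.983, -8.871) + (0.555, 0.708) = (6.539, -8.162) m/s.
Speed = |(6.539, -8.162)| = 10.459 m/s.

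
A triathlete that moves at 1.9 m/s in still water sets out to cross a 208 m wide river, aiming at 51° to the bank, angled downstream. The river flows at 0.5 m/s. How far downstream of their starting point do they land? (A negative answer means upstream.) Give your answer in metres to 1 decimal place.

Perpendicular speed = 1.477 m/s; crossing time = 208 / 1.477 = 140.866 s.
Net downstream speed = 1.696 m/s.
Drift = 1.696 × 140.866 = 238.868 m (downstream).

238.9 m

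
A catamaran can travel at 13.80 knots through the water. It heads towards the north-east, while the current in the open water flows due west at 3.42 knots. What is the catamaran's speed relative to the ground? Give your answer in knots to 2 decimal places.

11.64 knots

Taking east as x and north as y: velocity relative to the water = (9.758, 9.758) knots; the water relative to ground = (-3.420, 0.000) knots.
Velocity relative to ground = (9.758, 9.758) + (-3.420, 0.000) = (6.338, 9.758) knots.
Speed = |(6.338, 9.758)| = 11.636 knots.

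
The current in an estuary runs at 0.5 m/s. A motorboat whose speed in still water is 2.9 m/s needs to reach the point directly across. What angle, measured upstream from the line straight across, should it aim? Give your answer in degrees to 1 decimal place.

9.9°

To cancel the current, the upstream component of the motorboat's velocity must equal the flow: 2.9 sin θ = 0.5.
sin θ = 0.5 / 2.9 = 0.1724.
θ = arcsin(0.1724) = 9.928°.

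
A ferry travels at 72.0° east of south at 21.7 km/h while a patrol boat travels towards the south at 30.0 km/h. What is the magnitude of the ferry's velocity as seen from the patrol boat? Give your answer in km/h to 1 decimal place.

Taking east as x and north as y: ferry velocity = (20.638, -6.706) km/h; patrol boat velocity = (0.000, -30.000) km/h.
Velocity of ferry relative to patrol boat = (20.638, -6.706) − (0.000, -30.000) = (20.638, 23.294) km/h.
Magnitude = |(20.638, 23.294)| = 31.122 km/h.

31.1 km/h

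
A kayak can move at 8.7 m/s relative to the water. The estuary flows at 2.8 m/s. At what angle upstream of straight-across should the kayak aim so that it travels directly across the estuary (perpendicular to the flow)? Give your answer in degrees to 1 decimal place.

18.8°

To cancel the current, the upstream component of the kayak's velocity must equal the flow: 8.7 sin θ = 2.8.
sin θ = 2.8 / 8.7 = 0.3218.
θ = arcsin(0.3218) = 18.774°.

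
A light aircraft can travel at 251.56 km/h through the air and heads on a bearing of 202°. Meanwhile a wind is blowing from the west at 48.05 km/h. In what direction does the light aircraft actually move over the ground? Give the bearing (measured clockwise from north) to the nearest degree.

191°

Taking east as x and north as y: velocity relative to the air = (-94.236, -233.242) km/h; the air relative to ground = (48.050, 0.000) km/h.
Velocity relative to ground = (-94.236, -233.242) + (48.050, 0.000) = (-46.186, -233.242) km/h.
Bearing = atan2(-46.19, -233.24) = 191.20° clockwise from north.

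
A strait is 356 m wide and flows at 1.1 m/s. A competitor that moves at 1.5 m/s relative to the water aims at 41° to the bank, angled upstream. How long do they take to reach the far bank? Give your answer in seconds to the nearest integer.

The component of the competitor's velocity perpendicular to the bank is 1.5 × sin 41° = 0.984 m/s.
The current is parallel to the bank, so it does not affect the crossing time.
Time = 356 / 0.984 = 361.756 s.

362 s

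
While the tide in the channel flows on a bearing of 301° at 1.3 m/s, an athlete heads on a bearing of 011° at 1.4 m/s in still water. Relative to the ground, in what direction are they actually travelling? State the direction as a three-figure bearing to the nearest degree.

Taking east as x and north as y: velocity relative to the water = (0.267, 1.374) m/s; the water relative to ground = (-1.114, 0.670) m/s.
Velocity relative to ground = (0.267, 1.374) + (-1.114, 0.670) = (-0.847, 2.044) m/s.
Bearing = atan2(-0.85, 2.04) = 337.49° clockwise from north.

337°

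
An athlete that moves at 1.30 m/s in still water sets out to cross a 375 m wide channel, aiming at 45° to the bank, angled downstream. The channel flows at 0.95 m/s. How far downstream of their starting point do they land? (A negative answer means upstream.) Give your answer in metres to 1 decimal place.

762.5 m

Perpendicular speed = 0.919 m/s; crossing time = 375 / 0.919 = 407.946 s.
Net downstream speed = 1.869 m/s.
Drift = 1.869 × 407.946 = 762.549 m (downstream).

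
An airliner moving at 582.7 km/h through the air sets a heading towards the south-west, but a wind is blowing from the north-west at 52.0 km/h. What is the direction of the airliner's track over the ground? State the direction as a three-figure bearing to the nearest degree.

220°

Taking east as x and north as y: velocity relative to the air = (-412.031, -412.031) km/h; the air relative to ground = (36.770, -36.770) km/h.
Velocity relative to ground = (-412.031, -412.031) + (36.770, -36.770) = (-375.262, -448.801) km/h.
Bearing = atan2(-375.26, -448.80) = 219.90° clockwise from north.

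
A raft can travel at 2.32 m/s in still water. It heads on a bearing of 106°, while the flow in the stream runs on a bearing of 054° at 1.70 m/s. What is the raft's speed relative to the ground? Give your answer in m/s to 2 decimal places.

Taking east as x and north as y: velocity relative to the water = (2.230, -0.639) m/s; the water relative to ground = (1.375, 0.999) m/s.
Velocity relative to ground = (2.230, -0.639) + (1.375, 0.999) = (3.605, 0.360) m/s.
Speed = |(3.605, 0.360)| = 3.623 m/s.

3.62 m/s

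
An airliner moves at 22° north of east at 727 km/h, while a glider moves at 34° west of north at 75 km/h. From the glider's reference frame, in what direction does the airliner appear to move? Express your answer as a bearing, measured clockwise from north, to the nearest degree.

Taking east as x and north as y: airliner velocity = (674.063, 272.339) km/h; glider velocity = (-41.939, 62.178) km/h.
Velocity of airliner relative to glider = (674.063, 272.339) − (-41.939, 62.178) = (716.002, 210.161) km/h.
Bearing = atan2(716.00, 210.16) = 73.64° clockwise from north.

074°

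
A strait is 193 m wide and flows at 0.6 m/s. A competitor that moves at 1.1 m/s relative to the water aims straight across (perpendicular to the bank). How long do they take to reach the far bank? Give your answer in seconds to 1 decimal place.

175.5 s

The component of the competitor's velocity perpendicular to the bank is 1.1 m/s.
Only the cross-stream component determines the crossing time; the current contributes nothing perpendicular to the bank.
Time = 193 / 1.100 = 175.455 s.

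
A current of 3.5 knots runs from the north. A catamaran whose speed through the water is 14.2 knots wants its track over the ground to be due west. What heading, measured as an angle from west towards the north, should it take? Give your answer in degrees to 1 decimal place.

14.3°

The current pushes perpendicular to the desired track; the heading must have a component into the current equal to 3.5 knots: 14.2 sin θ = 3.5.
sin θ = 0.2465, so θ = 14.269°.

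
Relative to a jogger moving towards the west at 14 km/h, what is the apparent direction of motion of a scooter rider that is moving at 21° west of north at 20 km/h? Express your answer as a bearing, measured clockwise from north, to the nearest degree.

Taking east as x and north as y: scooter rider velocity = (-7.167, 18.672) km/h; jogger velocity = (-14.000, 0.000) km/h.
Velocity of scooter rider relative to jogger = (-7.167, 18.672) − (-14.000, 0.000) = (6.833, 18.672) km/h.
Bearing = atan2(6.83, 18.67) = 20.10° clockwise from north.

020°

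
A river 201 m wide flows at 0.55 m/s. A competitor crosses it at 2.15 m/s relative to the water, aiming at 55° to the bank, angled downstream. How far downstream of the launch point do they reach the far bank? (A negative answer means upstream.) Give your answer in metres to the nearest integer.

204 m

Perpendicular speed = 1.761 m/s; crossing time = 201 / 1.761 = 114.128 s.
Net downstream speed = 1.783 m/s.
Drift = 1.783 × 114.128 = 203.512 m (downstream).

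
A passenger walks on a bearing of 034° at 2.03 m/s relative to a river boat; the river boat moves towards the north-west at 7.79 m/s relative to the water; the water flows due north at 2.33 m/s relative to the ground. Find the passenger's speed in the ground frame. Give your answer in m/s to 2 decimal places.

In east/north components (m/s): passenger relative to river boat = (1.135, 1.683); river boat relative to water = (-5.508, 5.508); water relative to ground = (0.000, 2.330).
Sum = (-4.373, 9.521) m/s.
Speed = |(-4.373, 9.521)| = 10.478 m/s.

10.48 m/s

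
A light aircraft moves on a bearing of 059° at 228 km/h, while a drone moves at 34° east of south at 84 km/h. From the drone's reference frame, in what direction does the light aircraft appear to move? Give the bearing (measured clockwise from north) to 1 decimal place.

Taking east as x and north as y: light aircraft velocity = (195.434, 117.429) km/h; drone velocity = (46.972, -69.639) km/h.
Velocity of light aircraft relative to drone = (195.434, 117.429) − (46.972, -69.639) = (148.462, 187.068) km/h.
Bearing = atan2(148.46, 187.07) = 38.44° clockwise from north.

038.4°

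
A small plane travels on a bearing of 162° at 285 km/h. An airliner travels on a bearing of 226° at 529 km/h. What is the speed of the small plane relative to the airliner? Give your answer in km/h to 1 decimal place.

478.4 km/h

Taking east as x and north as y: small plane velocity = (88.070, -271.051) km/h; airliner velocity = (-380.531, -367.474) km/h.
Velocity of small plane relative to airliner = (88.070, -271.051) − (-380.531, -367.474) = (468.601, 96.423) km/h.
Magnitude = |(468.601, 96.423)| = 478.418 km/h.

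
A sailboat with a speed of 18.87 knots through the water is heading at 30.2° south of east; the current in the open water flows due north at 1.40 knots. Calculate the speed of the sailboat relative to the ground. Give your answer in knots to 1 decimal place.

18.2 knots

Taking east as x and north as y: velocity relative to the water = (16.309, -9.492) knots; the water relative to ground = (0.000, 1.400) knots.
Velocity relative to ground = (16.309, -9.492) + (0.000, 1.400) = (16.309, -8.092) knots.
Speed = |(16.309, -8.092)| = 18.206 knots.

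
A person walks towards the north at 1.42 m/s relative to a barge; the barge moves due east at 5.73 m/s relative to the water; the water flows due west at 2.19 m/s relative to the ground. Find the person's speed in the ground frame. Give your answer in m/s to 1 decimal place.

3.8 m/s

In east/north components (m/s): person relative to barge = (0.000, 1.420); barge relative to water = (5.730, 0.000); water relative to ground = (-2.190, 0.000).
Sum = (3.540, 1.420) m/s.
Speed = |(3.540, 1.420)| = 3.814 m/s.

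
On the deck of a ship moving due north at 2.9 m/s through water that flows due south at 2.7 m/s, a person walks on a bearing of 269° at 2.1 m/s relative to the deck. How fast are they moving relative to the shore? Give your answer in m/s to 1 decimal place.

In east/north components (m/s): person relative to ship = (-2.100, -0.037); ship relative to water = (0.000, 2.900); water relative to ground = (0.000, -2.700).
Sum = (-2.100, 0.163) m/s.
Speed = |(-2.100, 0.163)| = 2.106 m/s.

2.1 m/s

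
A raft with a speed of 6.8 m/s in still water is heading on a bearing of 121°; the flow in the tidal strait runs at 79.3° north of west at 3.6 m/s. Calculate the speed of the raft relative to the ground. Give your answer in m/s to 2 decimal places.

Taking east as x and north as y: velocity relative to the water = (5.829, -3.502) m/s; the water relative to ground = (-0.668, 3.537) m/s.
Velocity relative to ground = (5.829, -3.502) + (-0.668, 3.537) = (5.160, 0.035) m/s.
Speed = |(5.160, 0.035)| = 5.160 m/s.

5.16 m/s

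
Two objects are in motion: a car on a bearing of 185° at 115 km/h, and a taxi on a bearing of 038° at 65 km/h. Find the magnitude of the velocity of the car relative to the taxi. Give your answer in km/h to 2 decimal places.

Taking east as x and north as y: car velocity = (-10.023, -114.562) km/h; taxi velocity = (40.018, 51.221) km/h.
Velocity of car relative to taxi = (-10.023, -114.562) − (40.018, 51.221) = (-50.041, -165.783) km/h.
Magnitude = |(-50.041, -165.783)| = 173.171 km/h.

173.17 km/h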